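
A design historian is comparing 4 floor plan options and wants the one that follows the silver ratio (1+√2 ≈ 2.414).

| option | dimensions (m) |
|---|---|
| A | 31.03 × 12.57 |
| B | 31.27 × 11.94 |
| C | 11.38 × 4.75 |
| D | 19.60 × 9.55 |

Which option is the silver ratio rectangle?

C

Target silver ratio ≈ 2.414.
A: 2.469 (Δ0.055)  B: 2.619 (Δ0.205)  C: 2.396 (Δ0.018)  D: 2.052 (Δ0.362)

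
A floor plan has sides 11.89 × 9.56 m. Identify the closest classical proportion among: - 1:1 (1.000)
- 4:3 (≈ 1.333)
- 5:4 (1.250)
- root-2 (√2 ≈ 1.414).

11.89/9.56 ≈ 1.244. Nearest candidates are 5:4 (1.250, off by 0.006) and 4:3 (1.333, off by 0.089).

5:4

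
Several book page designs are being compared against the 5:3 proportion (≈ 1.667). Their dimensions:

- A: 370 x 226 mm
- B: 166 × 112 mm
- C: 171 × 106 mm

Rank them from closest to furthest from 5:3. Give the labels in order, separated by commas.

Ratios: A = 370 / 226 ≈ 1.637; B = 166 / 112 ≈ 1.482; C = 171 / 106 ≈ 1.613.
|Δ from 1.667|: A 0.030; B 0.185; C 0.054.

A, C, B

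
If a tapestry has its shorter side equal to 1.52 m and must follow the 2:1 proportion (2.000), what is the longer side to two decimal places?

2:1 = 2.00000.
Longer side = 1.52 × 2.00000 ≈ 3.0400 → 3.04 m.

3.04 m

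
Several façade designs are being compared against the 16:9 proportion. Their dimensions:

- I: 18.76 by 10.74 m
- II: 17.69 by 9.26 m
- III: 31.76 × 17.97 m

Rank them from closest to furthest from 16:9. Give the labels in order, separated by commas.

I: 18.76/10.74 ≈ 1.747 → |1.747 − 1.778| = 0.031
II: 17.69/9.26 ≈ 1.910 → |1.910 − 1.778| = 0.132
III: 31.76/17.97 ≈ 1.767 → |1.767 − 1.778| = 0.011

III, I, II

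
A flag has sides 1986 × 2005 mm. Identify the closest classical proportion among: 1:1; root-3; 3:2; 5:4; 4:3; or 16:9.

1:1

2005/1986 ≈ 1.010. Nearest candidates are 1:1 (1.000, off by 0.010) and 5:4 (1.250, off by 0.240).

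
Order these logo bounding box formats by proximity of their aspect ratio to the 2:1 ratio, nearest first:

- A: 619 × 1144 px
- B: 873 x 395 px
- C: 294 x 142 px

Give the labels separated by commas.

Ratios: A = 1144 / 619 ≈ 1.848; B = 873 / 395 ≈ 2.210; C = 294 / 142 ≈ 2.070.
|Δ from 2.000|: A 0.152; B 0.210; C 0.070.

C, A, B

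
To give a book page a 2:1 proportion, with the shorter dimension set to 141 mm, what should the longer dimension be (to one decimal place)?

282.0 mm

2:1 = 2.00000.
Longer side = 141 × 2.00000 ≈ 282.000 → 282.0 mm.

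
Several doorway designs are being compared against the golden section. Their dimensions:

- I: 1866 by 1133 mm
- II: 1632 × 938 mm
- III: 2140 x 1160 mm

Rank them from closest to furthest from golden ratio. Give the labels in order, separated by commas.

I, II, III

Ratios: I = 1866 / 1133 ≈ 1.647; II = 1632 / 938 ≈ 1.740; III = 2140 / 1160 ≈ 1.845.
|Δ from 1.618|: I 0.029; II 0.122; III 0.227.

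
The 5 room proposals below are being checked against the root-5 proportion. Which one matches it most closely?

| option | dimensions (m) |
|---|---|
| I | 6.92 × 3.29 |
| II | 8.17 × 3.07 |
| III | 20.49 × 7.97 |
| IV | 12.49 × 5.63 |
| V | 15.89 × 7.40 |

IV

Ratios (long/short): I ≈ 2.103; II ≈ 2.661; III ≈ 2.571; IV ≈ 2.218; V ≈ 2.147.
root-5 ≈ 2.236; option IV is nearest (Δ 0.018).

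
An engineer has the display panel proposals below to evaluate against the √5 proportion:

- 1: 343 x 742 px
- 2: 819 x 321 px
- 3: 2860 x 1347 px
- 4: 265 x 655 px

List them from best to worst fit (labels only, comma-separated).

1: 742/343 ≈ 2.163 → |2.163 − 2.236| = 0.073
2: 819/321 ≈ 2.551 → |2.551 − 2.236| = 0.315
3: 2860/1347 ≈ 2.123 → |2.123 − 2.236| = 0.113
4: 655/265 ≈ 2.472 → |2.472 − 2.236| = 0.236

1, 3, 4, 2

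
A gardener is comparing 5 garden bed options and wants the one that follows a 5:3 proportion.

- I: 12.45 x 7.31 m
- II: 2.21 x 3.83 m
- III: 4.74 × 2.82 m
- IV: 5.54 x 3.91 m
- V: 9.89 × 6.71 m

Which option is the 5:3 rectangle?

Target 5:3 ≈ 1.667.
I: 1.703 (Δ0.036)  II: 1.733 (Δ0.066)  III: 1.681 (Δ0.014)  IV: 1.417 (Δ0.250)  V: 1.474 (Δ0.193)

III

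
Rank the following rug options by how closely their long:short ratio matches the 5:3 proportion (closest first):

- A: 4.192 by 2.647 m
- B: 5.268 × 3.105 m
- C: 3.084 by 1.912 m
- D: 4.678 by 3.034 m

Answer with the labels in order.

A: 4.192/2.647 ≈ 1.584 → |1.584 − 1.667| = 0.083
B: 5.268/3.105 ≈ 1.697 → |1.697 − 1.667| = 0.030
C: 3.084/1.912 ≈ 1.613 → |1.613 − 1.667| = 0.054
D: 4.678/3.034 ≈ 1.542 → |1.542 − 1.667| = 0.125

B, C, A, D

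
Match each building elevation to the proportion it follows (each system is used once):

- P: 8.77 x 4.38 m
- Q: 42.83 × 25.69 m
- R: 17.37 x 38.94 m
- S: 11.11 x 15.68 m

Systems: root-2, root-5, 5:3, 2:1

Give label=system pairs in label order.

P=2:1, Q=5:3, R=root-5, S=root-2

P = 8.77/4.38 ≈ 2.002 → 2:1 (2.000)
Q = 42.83/25.69 ≈ 1.667 → 5:3 (1.667)
R = 38.94/17.37 ≈ 2.242 → root-5 (2.236)
S = 15.68/11.11 ≈ 1.411 → root-2 (1.414)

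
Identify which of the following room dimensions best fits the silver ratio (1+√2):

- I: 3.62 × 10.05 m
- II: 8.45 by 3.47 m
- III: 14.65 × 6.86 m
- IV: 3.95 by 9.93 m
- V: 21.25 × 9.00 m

II

Ratios (long/short): I ≈ 2.776; II ≈ 2.435; III ≈ 2.136; IV ≈ 2.514; V ≈ 2.361.
silver ratio ≈ 2.414; option II is nearest (Δ 0.021).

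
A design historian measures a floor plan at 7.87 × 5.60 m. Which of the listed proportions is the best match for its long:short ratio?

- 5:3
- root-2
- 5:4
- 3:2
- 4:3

Ratio = 7.87 / 5.60 ≈ 1.405.
Distances: 5:3 1.667 (Δ 0.262); root-2 1.414 (Δ 0.009); 5:4 1.250 (Δ 0.155); 3:2 1.500 (Δ 0.095); 4:3 1.333 (Δ 0.072).

root-2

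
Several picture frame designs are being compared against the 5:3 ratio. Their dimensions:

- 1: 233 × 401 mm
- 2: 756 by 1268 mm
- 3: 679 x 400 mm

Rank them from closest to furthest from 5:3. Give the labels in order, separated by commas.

Ratios: 1 = 401 / 233 ≈ 1.721; 2 = 1268 / 756 ≈ 1.677; 3 = 679 / 400 ≈ 1.698.
|Δ from 1.667|: 1 0.054; 2 0.010; 3 0.031.

2, 3, 1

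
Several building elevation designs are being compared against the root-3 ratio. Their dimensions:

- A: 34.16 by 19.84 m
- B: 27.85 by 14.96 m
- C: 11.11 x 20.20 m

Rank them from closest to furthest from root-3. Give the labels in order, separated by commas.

A, C, B

Ratios: A = 34.16 / 19.84 ≈ 1.722; B = 27.85 / 14.96 ≈ 1.862; C = 20.20 / 11.11 ≈ 1.818.
|Δ from 1.732|: A 0.010; B 0.130; C 0.086.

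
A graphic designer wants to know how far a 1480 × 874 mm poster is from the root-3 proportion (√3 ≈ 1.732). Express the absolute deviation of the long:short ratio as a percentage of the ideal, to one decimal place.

Ratio = 1480 / 874 ≈ 1.6934.
Ideal root-3 ≈ 1.7321. |1.6934 − 1.7321| / 1.7321 ≈ 2.23% → 2.2%.

2.2%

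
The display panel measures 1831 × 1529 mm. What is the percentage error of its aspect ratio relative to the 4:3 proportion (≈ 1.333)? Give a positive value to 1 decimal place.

10.2%

Ratio = 1831 / 1529 ≈ 1.1975.
Ideal 4:3 ≈ 1.3333. |1.1975 − 1.3333| / 1.3333 ≈ 10.19% → 10.2%.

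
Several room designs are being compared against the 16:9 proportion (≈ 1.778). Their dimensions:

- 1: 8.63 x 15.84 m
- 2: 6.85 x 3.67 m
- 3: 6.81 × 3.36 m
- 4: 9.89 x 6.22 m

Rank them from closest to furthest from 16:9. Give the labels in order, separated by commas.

1, 2, 4, 3

1: 15.84/8.63 ≈ 1.835 → |1.835 − 1.778| = 0.057
2: 6.85/3.67 ≈ 1.866 → |1.866 − 1.778| = 0.088
3: 6.81/3.36 ≈ 2.027 → |2.027 − 1.778| = 0.249
4: 9.89/6.22 ≈ 1.590 → |1.590 − 1.778| = 0.188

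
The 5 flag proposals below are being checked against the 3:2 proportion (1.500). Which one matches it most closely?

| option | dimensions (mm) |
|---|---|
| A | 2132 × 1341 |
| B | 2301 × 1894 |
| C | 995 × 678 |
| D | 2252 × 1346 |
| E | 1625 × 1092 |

Target 3:2 ≈ 1.500.
A: 1.590 (Δ0.090)  B: 1.215 (Δ0.285)  C: 1.468 (Δ0.032)  D: 1.673 (Δ0.173)  E: 1.488 (Δ0.012)

E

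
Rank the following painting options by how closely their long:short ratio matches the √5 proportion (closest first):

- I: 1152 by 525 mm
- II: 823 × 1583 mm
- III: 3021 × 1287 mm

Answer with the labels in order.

I, III, II

Ratios: I = 1152 / 525 ≈ 2.194; II = 1583 / 823 ≈ 1.923; III = 3021 / 1287 ≈ 2.347.
|Δ from 2.236|: I 0.042; II 0.313; III 0.111.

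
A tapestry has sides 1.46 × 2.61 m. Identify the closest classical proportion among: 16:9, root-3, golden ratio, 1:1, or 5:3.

16:9

2.61/1.46 ≈ 1.788. Nearest candidates are 16:9 (1.778, off by 0.010) and root-3 (1.732, off by 0.056).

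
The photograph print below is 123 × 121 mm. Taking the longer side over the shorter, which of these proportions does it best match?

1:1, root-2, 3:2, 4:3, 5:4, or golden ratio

Ratio = 123 / 121 ≈ 1.017.
Distances: 1:1 1.000 (Δ 0.017); root-2 1.414 (Δ 0.397); 3:2 1.500 (Δ 0.483); 4:3 1.333 (Δ 0.316); 5:4 1.250 (Δ 0.233); golden ratio 1.618 (Δ 0.601).

1:1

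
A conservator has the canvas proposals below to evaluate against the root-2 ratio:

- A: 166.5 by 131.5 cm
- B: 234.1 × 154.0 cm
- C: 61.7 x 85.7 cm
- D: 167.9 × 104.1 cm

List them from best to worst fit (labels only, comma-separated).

C, B, A, D

Ratios: A = 166.5 / 131.5 ≈ 1.266; B = 234.1 / 154.0 ≈ 1.520; C = 85.7 / 61.7 ≈ 1.389; D = 167.9 / 104.1 ≈ 1.613.
|Δ from 1.414|: A 0.148; B 0.106; C 0.025; D 0.199.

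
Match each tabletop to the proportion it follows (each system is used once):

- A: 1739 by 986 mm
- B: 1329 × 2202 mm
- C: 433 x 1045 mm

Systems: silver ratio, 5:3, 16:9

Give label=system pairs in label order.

A=16:9, B=5:3, C=silver ratio

A = 1739/986 ≈ 1.764 → 16:9 (1.778)
B = 2202/1329 ≈ 1.657 → 5:3 (1.667)
C = 1045/433 ≈ 2.413 → silver ratio (2.414)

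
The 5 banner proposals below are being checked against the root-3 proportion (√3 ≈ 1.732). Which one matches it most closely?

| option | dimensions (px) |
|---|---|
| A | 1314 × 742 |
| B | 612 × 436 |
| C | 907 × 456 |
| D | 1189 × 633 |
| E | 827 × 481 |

E

Ratios (long/short): A ≈ 1.771; B ≈ 1.404; C ≈ 1.989; D ≈ 1.878; E ≈ 1.719.
root-3 ≈ 1.732; option E is nearest (Δ 0.013).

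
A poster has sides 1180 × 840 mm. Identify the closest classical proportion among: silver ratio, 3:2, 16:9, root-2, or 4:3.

root-2

Ratio = 1180 / 840 ≈ 1.405.
Distances: silver ratio 2.414 (Δ 1.009); 3:2 1.500 (Δ 0.095); 16:9 1.778 (Δ 0.373); root-2 1.414 (Δ 0.009); 4:3 1.333 (Δ 0.072).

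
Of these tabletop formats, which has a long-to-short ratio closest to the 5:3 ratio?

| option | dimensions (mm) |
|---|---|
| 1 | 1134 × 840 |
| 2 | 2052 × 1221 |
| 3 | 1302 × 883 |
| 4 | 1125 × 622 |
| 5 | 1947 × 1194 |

Target 5:3 ≈ 1.667.
1: 1.350 (Δ0.317)  2: 1.681 (Δ0.014)  3: 1.475 (Δ0.192)  4: 1.809 (Δ0.142)  5: 1.631 (Δ0.036)

2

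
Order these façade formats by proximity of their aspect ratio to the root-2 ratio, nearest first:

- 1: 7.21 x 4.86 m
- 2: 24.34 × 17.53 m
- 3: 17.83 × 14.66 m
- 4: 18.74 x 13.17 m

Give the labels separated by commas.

4, 2, 1, 3

Ratios: 1 = 7.21 / 4.86 ≈ 1.484; 2 = 24.34 / 17.53 ≈ 1.388; 3 = 17.83 / 14.66 ≈ 1.216; 4 = 18.74 / 13.17 ≈ 1.423.
|Δ from 1.414|: 1 0.070; 2 0.026; 3 0.198; 4 0.009.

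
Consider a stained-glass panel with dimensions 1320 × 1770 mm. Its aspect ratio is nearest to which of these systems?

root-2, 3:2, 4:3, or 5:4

4:3

1770/1320 ≈ 1.341. Nearest candidates are 4:3 (1.333, off by 0.008) and root-2 (1.414, off by 0.073).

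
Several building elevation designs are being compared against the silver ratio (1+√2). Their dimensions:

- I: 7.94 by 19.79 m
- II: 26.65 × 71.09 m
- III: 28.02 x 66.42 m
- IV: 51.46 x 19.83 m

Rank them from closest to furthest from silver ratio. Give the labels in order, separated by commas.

III, I, IV, II

I: 19.79/7.94 ≈ 2.492 → |2.492 − 2.414| = 0.078
II: 71.09/26.65 ≈ 2.668 → |2.668 − 2.414| = 0.254
III: 66.42/28.02 ≈ 2.370 → |2.370 − 2.414| = 0.044
IV: 51.46/19.83 ≈ 2.595 → |2.595 − 2.414| = 0.181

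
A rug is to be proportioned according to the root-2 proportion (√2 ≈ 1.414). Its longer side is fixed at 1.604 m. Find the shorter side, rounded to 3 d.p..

root-2 ≈ 1.41421.
Shorter side = 1.604 ÷ 1.41421 ≈ 1.13420 → 1.134 m.

1.134 m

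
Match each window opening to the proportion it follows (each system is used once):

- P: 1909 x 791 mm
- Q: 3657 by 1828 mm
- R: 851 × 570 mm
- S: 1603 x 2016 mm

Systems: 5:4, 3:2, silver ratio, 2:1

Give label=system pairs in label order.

Ratios: P ≈ 2.413; Q ≈ 2.001; R ≈ 1.493; S ≈ 1.258.
Targets: 5:4 ≈ 1.250; 3:2 ≈ 1.500; silver ratio ≈ 2.414; 2:1 ≈ 2.000.

P=silver ratio, Q=2:1, R=3:2, S=5:4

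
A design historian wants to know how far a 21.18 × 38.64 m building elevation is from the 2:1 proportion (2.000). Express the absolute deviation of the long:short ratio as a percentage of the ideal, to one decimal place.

Ratio = 38.64 / 21.18 ≈ 1.8244.
Ideal 2:1 = 2.0000. |1.8244 − 2.0000| / 2.0000 ≈ 8.78% → 8.8%.

8.8%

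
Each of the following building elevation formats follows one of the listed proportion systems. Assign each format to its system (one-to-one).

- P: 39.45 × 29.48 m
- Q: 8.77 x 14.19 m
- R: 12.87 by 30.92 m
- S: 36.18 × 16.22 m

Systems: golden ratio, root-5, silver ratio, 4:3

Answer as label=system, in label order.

P = 39.45/29.48 ≈ 1.338 → 4:3 (1.333)
Q = 14.19/8.77 ≈ 1.618 → golden ratio (1.618)
R = 30.92/12.87 ≈ 2.402 → silver ratio (2.414)
S = 36.18/16.22 ≈ 2.231 → root-5 (2.236)

P=4:3, Q=golden ratio, R=silver ratio, S=root-5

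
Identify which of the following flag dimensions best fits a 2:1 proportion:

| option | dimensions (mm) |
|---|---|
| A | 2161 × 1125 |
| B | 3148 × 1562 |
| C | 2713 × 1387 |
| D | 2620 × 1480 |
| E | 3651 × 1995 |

B

Target 2:1 ≈ 2.000.
A: 1.921 (Δ0.079)  B: 2.015 (Δ0.015)  C: 1.956 (Δ0.044)  D: 1.770 (Δ0.230)  E: 1.830 (Δ0.170)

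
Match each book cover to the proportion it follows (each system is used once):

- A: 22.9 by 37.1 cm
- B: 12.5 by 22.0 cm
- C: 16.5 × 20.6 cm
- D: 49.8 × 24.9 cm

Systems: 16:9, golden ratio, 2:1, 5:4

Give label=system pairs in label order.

A=golden ratio, B=16:9, C=5:4, D=2:1

A = 37.1/22.9 ≈ 1.620 → golden ratio (1.618)
B = 22.0/12.5 ≈ 1.760 → 16:9 (1.778)
C = 20.6/16.5 ≈ 1.248 → 5:4 (1.250)
D = 49.8/24.9 ≈ 2.000 → 2:1 (2.000)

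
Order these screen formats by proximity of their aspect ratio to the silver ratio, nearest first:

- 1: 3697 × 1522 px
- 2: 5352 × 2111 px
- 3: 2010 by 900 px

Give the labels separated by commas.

Ratios: 1 = 3697 / 1522 ≈ 2.429; 2 = 5352 / 2111 ≈ 2.535; 3 = 2010 / 900 ≈ 2.233.
|Δ from 2.414|: 1 0.015; 2 0.121; 3 0.181.

1, 2, 3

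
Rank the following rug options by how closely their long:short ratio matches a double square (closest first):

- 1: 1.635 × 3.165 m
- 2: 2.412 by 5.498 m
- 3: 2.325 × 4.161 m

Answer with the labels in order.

1: 3.165/1.635 ≈ 1.936 → |1.936 − 2.000| = 0.064
2: 5.498/2.412 ≈ 2.279 → |2.279 − 2.000| = 0.279
3: 4.161/2.325 ≈ 1.790 → |1.790 − 2.000| = 0.210

1, 3, 2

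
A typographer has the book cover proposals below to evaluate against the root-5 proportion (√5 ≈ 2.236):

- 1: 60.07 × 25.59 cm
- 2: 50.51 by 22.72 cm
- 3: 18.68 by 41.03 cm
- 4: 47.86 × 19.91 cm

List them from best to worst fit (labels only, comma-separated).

2, 3, 1, 4

1: 60.07/25.59 ≈ 2.347 → |2.347 − 2.236| = 0.111
2: 50.51/22.72 ≈ 2.223 → |2.223 − 2.236| = 0.013
3: 41.03/18.68 ≈ 2.196 → |2.196 − 2.236| = 0.040
4: 47.86/19.91 ≈ 2.404 → |2.404 − 2.236| = 0.168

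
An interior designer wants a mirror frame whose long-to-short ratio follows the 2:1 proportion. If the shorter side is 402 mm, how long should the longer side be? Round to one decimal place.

804.0 mm

2:1 = 2.00000.
Longer side = 402 × 2.00000 ≈ 804.000 → 804.0 mm.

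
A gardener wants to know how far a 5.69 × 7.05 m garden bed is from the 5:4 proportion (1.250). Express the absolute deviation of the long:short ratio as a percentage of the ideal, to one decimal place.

Ratio = 7.05 / 5.69 ≈ 1.2390.
Ideal 5:4 = 1.2500. |1.2390 − 1.2500| / 1.2500 ≈ 0.88% → 0.9%.

0.9%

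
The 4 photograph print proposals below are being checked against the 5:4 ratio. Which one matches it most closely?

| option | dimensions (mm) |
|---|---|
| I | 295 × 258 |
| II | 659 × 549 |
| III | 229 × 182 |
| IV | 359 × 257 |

Ratios (long/short): I ≈ 1.143; II ≈ 1.200; III ≈ 1.258; IV ≈ 1.397.
5:4 ≈ 1.250; option III is nearest (Δ 0.008).

III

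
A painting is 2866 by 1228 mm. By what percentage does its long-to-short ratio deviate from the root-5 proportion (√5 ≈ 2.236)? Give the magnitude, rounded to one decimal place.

Ratio = 2866 / 1228 ≈ 2.3339.
Ideal root-5 ≈ 2.2361. |2.3339 − 2.2361| / 2.2361 ≈ 4.37% → 4.4%.

4.4%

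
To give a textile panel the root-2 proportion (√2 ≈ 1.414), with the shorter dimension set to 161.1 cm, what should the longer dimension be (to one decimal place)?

root-2 ≈ 1.41421.
Longer side = 161.1 × 1.41421 ≈ 227.829 → 227.8 cm.

227.8 cm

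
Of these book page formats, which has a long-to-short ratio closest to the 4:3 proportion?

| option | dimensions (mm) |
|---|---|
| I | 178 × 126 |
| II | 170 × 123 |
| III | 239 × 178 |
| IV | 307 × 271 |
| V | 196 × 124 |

III

Ratios (long/short): I ≈ 1.413; II ≈ 1.382; III ≈ 1.343; IV ≈ 1.133; V ≈ 1.581.
4:3 ≈ 1.333; option III is nearest (Δ 0.010).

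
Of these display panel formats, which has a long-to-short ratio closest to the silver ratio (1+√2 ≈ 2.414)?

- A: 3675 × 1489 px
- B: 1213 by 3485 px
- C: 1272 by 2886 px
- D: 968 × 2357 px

Ratios (long/short): A ≈ 2.468; B ≈ 2.873; C ≈ 2.269; D ≈ 2.435.
silver ratio ≈ 2.414; option D is nearest (Δ 0.021).

D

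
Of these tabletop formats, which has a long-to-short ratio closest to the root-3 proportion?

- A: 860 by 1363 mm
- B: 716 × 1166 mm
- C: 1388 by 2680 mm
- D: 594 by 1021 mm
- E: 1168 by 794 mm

D

Target root-3 ≈ 1.732.
A: 1.585 (Δ0.147)  B: 1.628 (Δ0.104)  C: 1.931 (Δ0.199)  D: 1.719 (Δ0.013)  E: 1.471 (Δ0.261)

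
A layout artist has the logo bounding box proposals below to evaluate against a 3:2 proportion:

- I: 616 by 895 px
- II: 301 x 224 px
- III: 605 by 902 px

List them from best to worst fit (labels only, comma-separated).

III, I, II

I: 895/616 ≈ 1.453 → |1.453 − 1.500| = 0.047
II: 301/224 ≈ 1.344 → |1.344 − 1.500| = 0.156
III: 902/605 ≈ 1.491 → |1.491 − 1.500| = 0.009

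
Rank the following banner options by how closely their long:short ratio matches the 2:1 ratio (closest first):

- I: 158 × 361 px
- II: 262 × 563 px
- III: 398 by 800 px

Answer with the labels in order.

Ratios: I = 361 / 158 ≈ 2.285; II = 563 / 262 ≈ 2.149; III = 800 / 398 ≈ 2.010.
|Δ from 2.000|: I 0.285; II 0.149; III 0.010.

III, II, I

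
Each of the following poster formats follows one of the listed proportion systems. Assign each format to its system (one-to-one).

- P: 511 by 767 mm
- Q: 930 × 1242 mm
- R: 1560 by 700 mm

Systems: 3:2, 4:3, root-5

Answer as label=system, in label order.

P=3:2, Q=4:3, R=root-5

Ratios: P ≈ 1.501; Q ≈ 1.335; R ≈ 2.229.
Targets: 3:2 ≈ 1.500; 4:3 ≈ 1.333; root-5 ≈ 2.236.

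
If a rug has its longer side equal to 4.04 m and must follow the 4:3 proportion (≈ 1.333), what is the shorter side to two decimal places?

4:3 ≈ 1.33333.
Shorter side = 4.04 ÷ 1.33333 ≈ 3.0300 → 3.03 m.

3.03 m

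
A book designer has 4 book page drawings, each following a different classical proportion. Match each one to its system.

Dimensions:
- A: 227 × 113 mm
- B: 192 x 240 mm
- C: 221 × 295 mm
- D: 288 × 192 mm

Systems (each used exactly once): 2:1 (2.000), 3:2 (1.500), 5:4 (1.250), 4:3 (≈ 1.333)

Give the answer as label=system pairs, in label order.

Ratios: A ≈ 2.009; B ≈ 1.250; C ≈ 1.335; D ≈ 1.500.
Targets: 2:1 ≈ 2.000; 3:2 ≈ 1.500; 5:4 ≈ 1.250; 4:3 ≈ 1.333.

A=2:1, B=5:4, C=4:3, D=3:2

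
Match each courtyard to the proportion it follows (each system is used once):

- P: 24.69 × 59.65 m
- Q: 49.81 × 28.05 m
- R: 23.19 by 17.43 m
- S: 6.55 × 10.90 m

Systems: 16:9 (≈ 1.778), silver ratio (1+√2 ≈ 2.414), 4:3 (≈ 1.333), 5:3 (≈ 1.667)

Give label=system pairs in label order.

P=silver ratio, Q=16:9, R=4:3, S=5:3

Ratios: P ≈ 2.416; Q ≈ 1.776; R ≈ 1.330; S ≈ 1.664.
Targets: 16:9 ≈ 1.778; silver ratio ≈ 2.414; 4:3 ≈ 1.333; 5:3 ≈ 1.667.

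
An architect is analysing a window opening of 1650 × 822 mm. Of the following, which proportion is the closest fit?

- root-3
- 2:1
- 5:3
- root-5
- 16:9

2:1

Ratio = 1650 / 822 ≈ 2.007.
Distances: root-3 1.732 (Δ 0.275); 2:1 2.000 (Δ 0.007); 5:3 1.667 (Δ 0.340); root-5 2.236 (Δ 0.229); 16:9 1.778 (Δ 0.229).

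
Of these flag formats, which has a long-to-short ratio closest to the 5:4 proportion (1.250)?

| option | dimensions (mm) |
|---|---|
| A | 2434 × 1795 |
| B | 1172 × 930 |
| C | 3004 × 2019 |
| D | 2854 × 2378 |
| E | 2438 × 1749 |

Ratios (long/short): A ≈ 1.356; B ≈ 1.260; C ≈ 1.488; D ≈ 1.200; E ≈ 1.394.
5:4 ≈ 1.250; option B is nearest (Δ 0.010).

B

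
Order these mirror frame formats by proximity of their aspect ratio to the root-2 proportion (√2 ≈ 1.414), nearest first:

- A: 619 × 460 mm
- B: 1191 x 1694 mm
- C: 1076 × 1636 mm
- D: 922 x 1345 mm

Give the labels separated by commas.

B, D, A, C

Ratios: A = 619 / 460 ≈ 1.346; B = 1694 / 1191 ≈ 1.422; C = 1636 / 1076 ≈ 1.520; D = 1345 / 922 ≈ 1.459.
|Δ from 1.414|: A 0.068; B 0.008; C 0.106; D 0.045.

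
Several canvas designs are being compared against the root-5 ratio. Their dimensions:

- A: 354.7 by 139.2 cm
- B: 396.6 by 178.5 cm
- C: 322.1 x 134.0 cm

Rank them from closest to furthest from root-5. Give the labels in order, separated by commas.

B, C, A

Ratios: A = 354.7 / 139.2 ≈ 2.548; B = 396.6 / 178.5 ≈ 2.222; C = 322.1 / 134.0 ≈ 2.404.
|Δ from 2.236|: A 0.312; B 0.014; C 0.168.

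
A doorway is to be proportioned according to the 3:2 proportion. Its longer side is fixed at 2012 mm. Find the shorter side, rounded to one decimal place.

1341.3 mm

3:2 = 1.50000.
Shorter side = 2012 ÷ 1.50000 ≈ 1341.333 → 1341.3 mm.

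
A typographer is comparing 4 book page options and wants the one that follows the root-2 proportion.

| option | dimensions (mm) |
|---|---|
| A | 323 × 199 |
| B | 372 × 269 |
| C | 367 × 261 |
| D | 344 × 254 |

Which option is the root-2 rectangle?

Target root-2 ≈ 1.414.
A: 1.623 (Δ0.209)  B: 1.383 (Δ0.031)  C: 1.406 (Δ0.008)  D: 1.354 (Δ0.060)

C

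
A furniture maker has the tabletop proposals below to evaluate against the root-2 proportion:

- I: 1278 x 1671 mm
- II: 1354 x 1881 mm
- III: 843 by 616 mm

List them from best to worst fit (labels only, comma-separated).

II, III, I

I: 1671/1278 ≈ 1.308 → |1.308 − 1.414| = 0.106
II: 1881/1354 ≈ 1.389 → |1.389 − 1.414| = 0.025
III: 843/616 ≈ 1.369 → |1.369 − 1.414| = 0.045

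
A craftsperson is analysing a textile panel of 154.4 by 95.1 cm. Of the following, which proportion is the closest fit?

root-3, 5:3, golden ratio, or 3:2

154.4/95.1 ≈ 1.624. Nearest candidates are golden ratio (1.618, off by 0.006) and 5:3 (1.667, off by 0.043).

golden ratio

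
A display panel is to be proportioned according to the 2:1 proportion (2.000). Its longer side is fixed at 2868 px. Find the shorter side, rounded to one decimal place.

2:1 = 2.00000.
Shorter side = 2868 ÷ 2.00000 ≈ 1434.000 → 1434.0 px.

1434.0 px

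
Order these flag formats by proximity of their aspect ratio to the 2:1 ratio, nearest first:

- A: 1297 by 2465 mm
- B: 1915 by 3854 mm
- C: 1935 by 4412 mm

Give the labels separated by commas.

B, A, C

A: 2465/1297 ≈ 1.901 → |1.901 − 2.000| = 0.099
B: 3854/1915 ≈ 2.013 → |2.013 − 2.000| = 0.013
C: 4412/1935 ≈ 2.280 → |2.280 − 2.000| = 0.280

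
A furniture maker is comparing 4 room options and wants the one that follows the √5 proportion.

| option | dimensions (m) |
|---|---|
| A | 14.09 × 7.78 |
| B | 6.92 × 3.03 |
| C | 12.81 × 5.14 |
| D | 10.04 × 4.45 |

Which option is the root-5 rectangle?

D

Ratios (long/short): A ≈ 1.811; B ≈ 2.284; C ≈ 2.492; D ≈ 2.256.
root-5 ≈ 2.236; option D is nearest (Δ 0.020).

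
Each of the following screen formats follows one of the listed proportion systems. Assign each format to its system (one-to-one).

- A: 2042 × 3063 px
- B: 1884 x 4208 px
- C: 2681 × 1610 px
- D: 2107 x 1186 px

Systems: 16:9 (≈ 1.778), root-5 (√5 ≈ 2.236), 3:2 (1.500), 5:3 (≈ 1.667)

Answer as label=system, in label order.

A = 3063/2042 ≈ 1.500 → 3:2 (1.500)
B = 4208/1884 ≈ 2.234 → root-5 (2.236)
C = 2681/1610 ≈ 1.665 → 5:3 (1.667)
D = 2107/1186 ≈ 1.777 → 16:9 (1.778)

A=3:2, B=root-5, C=5:3, D=16:9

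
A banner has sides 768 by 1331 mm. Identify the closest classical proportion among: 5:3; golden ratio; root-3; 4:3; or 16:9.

Ratio = 1331 / 768 ≈ 1.733.
Distances: 5:3 1.667 (Δ 0.066); golden ratio 1.618 (Δ 0.115); root-3 1.732 (Δ 0.001); 4:3 1.333 (Δ 0.400); 16:9 1.778 (Δ 0.045).

root-3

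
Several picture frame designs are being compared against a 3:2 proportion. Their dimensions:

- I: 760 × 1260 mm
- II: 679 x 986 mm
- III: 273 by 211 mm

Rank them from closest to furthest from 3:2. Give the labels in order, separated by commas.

Ratios: I = 1260 / 760 ≈ 1.658; II = 986 / 679 ≈ 1.452; III = 273 / 211 ≈ 1.294.
|Δ from 1.500|: I 0.158; II 0.048; III 0.206.

II, I, III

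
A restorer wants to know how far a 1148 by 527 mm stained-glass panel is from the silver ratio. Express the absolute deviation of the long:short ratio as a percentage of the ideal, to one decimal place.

Ratio = 1148 / 527 ≈ 2.1784.
Ideal silver ratio ≈ 2.4142. |2.1784 − 2.4142| / 2.4142 ≈ 9.77% → 9.8%.

9.8%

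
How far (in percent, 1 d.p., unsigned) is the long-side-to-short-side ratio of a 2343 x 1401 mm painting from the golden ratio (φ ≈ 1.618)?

3.4%

Ratio = 2343 / 1401 ≈ 1.6724.
Ideal golden ratio ≈ 1.6180. |1.6724 − 1.6180| / 1.6180 ≈ 3.36% → 3.4%.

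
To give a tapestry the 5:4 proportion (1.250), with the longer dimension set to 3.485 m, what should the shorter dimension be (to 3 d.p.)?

2.788 m

5:4 = 1.25000.
Shorter side = 3.485 ÷ 1.25000 ≈ 2.78800 → 2.788 m.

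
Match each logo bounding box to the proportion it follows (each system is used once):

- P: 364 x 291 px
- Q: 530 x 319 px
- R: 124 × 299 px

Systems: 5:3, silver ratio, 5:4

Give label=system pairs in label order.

P=5:4, Q=5:3, R=silver ratio

P = 364/291 ≈ 1.251 → 5:4 (1.250)
Q = 530/319 ≈ 1.661 → 5:3 (1.667)
R = 299/124 ≈ 2.411 → silver ratio (2.414)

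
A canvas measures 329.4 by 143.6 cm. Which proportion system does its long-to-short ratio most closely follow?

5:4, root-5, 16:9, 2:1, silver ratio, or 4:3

root-5

Ratio = 329.4 / 143.6 ≈ 2.294.
Distances: 5:4 1.250 (Δ 1.044); root-5 2.236 (Δ 0.058); 16:9 1.778 (Δ 0.516); 2:1 2.000 (Δ 0.294); silver ratio 2.414 (Δ 0.120); 4:3 1.333 (Δ 0.961).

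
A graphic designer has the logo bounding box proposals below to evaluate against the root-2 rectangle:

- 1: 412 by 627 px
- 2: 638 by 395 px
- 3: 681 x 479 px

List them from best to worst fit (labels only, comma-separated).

Ratios: 1 = 627 / 412 ≈ 1.522; 2 = 638 / 395 ≈ 1.615; 3 = 681 / 479 ≈ 1.422.
|Δ from 1.414|: 1 0.108; 2 0.201; 3 0.008.

3, 1, 2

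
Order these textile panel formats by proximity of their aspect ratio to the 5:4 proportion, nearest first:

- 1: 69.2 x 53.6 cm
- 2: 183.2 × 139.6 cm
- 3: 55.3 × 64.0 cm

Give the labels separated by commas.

1, 2, 3

Ratios: 1 = 69.2 / 53.6 ≈ 1.291; 2 = 183.2 / 139.6 ≈ 1.312; 3 = 64.0 / 55.3 ≈ 1.157.
|Δ from 1.250|: 1 0.041; 2 0.062; 3 0.093.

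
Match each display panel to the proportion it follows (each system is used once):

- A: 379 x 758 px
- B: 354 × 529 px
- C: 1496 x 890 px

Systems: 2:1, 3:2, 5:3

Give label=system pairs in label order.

Ratios: A ≈ 2.000; B ≈ 1.494; C ≈ 1.681.
Targets: 2:1 ≈ 2.000; 3:2 ≈ 1.500; 5:3 ≈ 1.667.

A=2:1, B=3:2, C=5:3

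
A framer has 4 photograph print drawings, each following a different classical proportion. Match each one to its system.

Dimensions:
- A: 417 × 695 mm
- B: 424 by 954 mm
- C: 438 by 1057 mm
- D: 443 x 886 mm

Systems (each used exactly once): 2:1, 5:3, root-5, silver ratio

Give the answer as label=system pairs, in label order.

A = 695/417 ≈ 1.667 → 5:3 (1.667)
B = 954/424 ≈ 2.250 → root-5 (2.236)
C = 1057/438 ≈ 2.413 → silver ratio (2.414)
D = 886/443 ≈ 2.000 → 2:1 (2.000)

A=5:3, B=root-5, C=silver ratio, D=2:1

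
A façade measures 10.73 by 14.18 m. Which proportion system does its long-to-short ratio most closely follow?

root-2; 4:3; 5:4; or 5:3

14.18/10.73 ≈ 1.322. Nearest candidates are 4:3 (1.333, off by 0.011) and 5:4 (1.250, off by 0.072).

4:3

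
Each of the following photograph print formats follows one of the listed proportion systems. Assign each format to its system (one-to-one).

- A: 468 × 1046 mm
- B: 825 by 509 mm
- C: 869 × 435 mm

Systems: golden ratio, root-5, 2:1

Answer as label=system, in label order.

A=root-5, B=golden ratio, C=2:1

Ratios: A ≈ 2.235; B ≈ 1.621; C ≈ 1.998.
Targets: golden ratio ≈ 1.618; root-5 ≈ 2.236; 2:1 ≈ 2.000.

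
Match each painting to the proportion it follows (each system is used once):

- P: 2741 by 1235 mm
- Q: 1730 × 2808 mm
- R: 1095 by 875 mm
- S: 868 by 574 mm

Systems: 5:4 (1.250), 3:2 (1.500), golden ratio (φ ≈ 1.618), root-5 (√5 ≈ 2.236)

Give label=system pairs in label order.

P=root-5, Q=golden ratio, R=5:4, S=3:2

Ratios: P ≈ 2.219; Q ≈ 1.623; R ≈ 1.251; S ≈ 1.512.
Targets: 5:4 ≈ 1.250; 3:2 ≈ 1.500; golden ratio ≈ 1.618; root-5 ≈ 2.236.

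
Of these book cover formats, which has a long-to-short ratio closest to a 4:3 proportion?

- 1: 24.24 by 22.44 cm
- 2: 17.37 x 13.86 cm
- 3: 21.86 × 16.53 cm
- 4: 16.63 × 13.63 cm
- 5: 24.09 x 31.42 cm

3

Target 4:3 ≈ 1.333.
1: 1.080 (Δ0.253)  2: 1.253 (Δ0.080)  3: 1.322 (Δ0.011)  4: 1.220 (Δ0.113)  5: 1.304 (Δ0.029)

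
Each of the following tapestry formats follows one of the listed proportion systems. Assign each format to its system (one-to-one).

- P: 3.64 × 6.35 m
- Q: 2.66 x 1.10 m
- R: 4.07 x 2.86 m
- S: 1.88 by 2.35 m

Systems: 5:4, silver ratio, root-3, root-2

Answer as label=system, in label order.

Ratios: P ≈ 1.745; Q ≈ 2.418; R ≈ 1.423; S ≈ 1.250.
Targets: 5:4 ≈ 1.250; silver ratio ≈ 2.414; root-3 ≈ 1.732; root-2 ≈ 1.414.

P=root-3, Q=silver ratio, R=root-2, S=5:4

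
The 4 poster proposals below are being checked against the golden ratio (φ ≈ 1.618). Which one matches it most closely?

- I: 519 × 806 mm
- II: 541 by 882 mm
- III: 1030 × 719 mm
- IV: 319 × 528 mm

Target golden ratio ≈ 1.618.
I: 1.553 (Δ0.065)  II: 1.630 (Δ0.012)  III: 1.433 (Δ0.185)  IV: 1.655 (Δ0.037)

II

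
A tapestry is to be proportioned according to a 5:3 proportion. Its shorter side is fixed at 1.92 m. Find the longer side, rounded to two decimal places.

3.20 m

5:3 ≈ 1.66667.
Longer side = 1.92 × 1.66667 ≈ 3.2000 → 3.20 m.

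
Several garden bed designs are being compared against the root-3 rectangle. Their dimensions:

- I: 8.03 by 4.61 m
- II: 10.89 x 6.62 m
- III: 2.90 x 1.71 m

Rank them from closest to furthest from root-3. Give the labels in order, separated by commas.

I, III, II

Ratios: I = 8.03 / 4.61 ≈ 1.742; II = 10.89 / 6.62 ≈ 1.645; III = 2.90 / 1.71 ≈ 1.696.
|Δ from 1.732|: I 0.010; II 0.087; III 0.036.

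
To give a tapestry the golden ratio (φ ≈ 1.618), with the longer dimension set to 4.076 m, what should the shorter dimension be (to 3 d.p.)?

golden ratio ≈ 1.61803.
Shorter side = 4.076 ÷ 1.61803 ≈ 2.51911 → 2.519 m.

2.519 m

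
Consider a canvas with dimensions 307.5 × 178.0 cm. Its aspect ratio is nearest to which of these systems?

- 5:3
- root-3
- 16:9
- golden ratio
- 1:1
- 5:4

root-3

Ratio = 307.5 / 178.0 ≈ 1.728.
Distances: 5:3 1.667 (Δ 0.061); root-3 1.732 (Δ 0.004); 16:9 1.778 (Δ 0.050); golden ratio 1.618 (Δ 0.110); 1:1 1.000 (Δ 0.728); 5:4 1.250 (Δ 0.478).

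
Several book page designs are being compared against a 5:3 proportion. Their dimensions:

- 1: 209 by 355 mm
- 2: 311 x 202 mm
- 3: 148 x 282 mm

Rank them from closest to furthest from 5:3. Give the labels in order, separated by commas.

Ratios: 1 = 355 / 209 ≈ 1.699; 2 = 311 / 202 ≈ 1.540; 3 = 282 / 148 ≈ 1.905.
|Δ from 1.667|: 1 0.032; 2 0.127; 3 0.238.

1, 2, 3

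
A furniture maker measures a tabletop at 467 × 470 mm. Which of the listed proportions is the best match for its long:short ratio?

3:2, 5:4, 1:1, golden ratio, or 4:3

1:1

Ratio = 470 / 467 ≈ 1.006.
Distances: 3:2 1.500 (Δ 0.494); 5:4 1.250 (Δ 0.244); 1:1 1.000 (Δ 0.006); golden ratio 1.618 (Δ 0.612); 4:3 1.333 (Δ 0.327).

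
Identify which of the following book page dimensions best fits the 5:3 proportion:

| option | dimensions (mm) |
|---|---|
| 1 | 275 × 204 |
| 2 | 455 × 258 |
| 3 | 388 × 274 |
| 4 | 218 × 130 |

Ratios (long/short): 1 ≈ 1.348; 2 ≈ 1.764; 3 ≈ 1.416; 4 ≈ 1.677.
5:3 ≈ 1.667; option 4 is nearest (Δ 0.010).

4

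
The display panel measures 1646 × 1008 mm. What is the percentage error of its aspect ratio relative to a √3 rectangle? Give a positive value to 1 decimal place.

Ratio = 1646 / 1008 ≈ 1.6329.
Ideal root-3 ≈ 1.7321. |1.6329 − 1.7321| / 1.7321 ≈ 5.73% → 5.7%.

5.7%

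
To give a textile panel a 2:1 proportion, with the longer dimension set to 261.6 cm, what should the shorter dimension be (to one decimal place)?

2:1 = 2.00000.
Shorter side = 261.6 ÷ 2.00000 ≈ 130.800 → 130.8 cm.

130.8 cm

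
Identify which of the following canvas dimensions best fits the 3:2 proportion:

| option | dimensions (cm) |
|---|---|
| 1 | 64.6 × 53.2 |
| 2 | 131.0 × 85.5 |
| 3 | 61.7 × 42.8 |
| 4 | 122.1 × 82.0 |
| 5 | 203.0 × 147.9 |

4

Target 3:2 ≈ 1.500.
1: 1.214 (Δ0.286)  2: 1.532 (Δ0.032)  3: 1.442 (Δ0.058)  4: 1.489 (Δ0.011)  5: 1.373 (Δ0.127)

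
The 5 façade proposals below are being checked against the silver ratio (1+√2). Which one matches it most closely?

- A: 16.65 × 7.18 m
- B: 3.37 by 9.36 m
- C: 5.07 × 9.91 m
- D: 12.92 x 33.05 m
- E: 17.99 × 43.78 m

Target silver ratio ≈ 2.414.
A: 2.319 (Δ0.095)  B: 2.777 (Δ0.363)  C: 1.955 (Δ0.459)  D: 2.558 (Δ0.144)  E: 2.434 (Δ0.020)

E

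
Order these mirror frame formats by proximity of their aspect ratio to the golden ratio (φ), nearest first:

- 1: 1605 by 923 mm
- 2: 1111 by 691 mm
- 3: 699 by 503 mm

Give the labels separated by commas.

Ratios: 1 = 1605 / 923 ≈ 1.739; 2 = 1111 / 691 ≈ 1.608; 3 = 699 / 503 ≈ 1.390.
|Δ from 1.618|: 1 0.121; 2 0.010; 3 0.228.

2, 1, 3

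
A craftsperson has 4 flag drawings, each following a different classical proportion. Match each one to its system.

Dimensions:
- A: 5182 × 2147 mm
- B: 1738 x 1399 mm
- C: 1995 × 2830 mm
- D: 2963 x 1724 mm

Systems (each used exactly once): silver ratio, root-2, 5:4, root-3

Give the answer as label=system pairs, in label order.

Ratios: A ≈ 2.414; B ≈ 1.242; C ≈ 1.419; D ≈ 1.719.
Targets: silver ratio ≈ 2.414; root-2 ≈ 1.414; 5:4 ≈ 1.250; root-3 ≈ 1.732.

A=silver ratio, B=5:4, C=root-2, D=root-3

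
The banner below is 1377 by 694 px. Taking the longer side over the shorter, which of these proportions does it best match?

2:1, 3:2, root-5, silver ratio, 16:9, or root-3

1377/694 ≈ 1.984. Nearest candidates are 2:1 (2.000, off by 0.016) and 16:9 (1.778, off by 0.206).

2:1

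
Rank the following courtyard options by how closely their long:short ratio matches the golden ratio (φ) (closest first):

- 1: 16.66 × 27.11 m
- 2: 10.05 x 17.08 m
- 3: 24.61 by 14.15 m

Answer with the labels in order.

1, 2, 3

1: 27.11/16.66 ≈ 1.627 → |1.627 − 1.618| = 0.009
2: 17.08/10.05 ≈ 1.700 → |1.700 − 1.618| = 0.082
3: 24.61/14.15 ≈ 1.739 → |1.739 − 1.618| = 0.121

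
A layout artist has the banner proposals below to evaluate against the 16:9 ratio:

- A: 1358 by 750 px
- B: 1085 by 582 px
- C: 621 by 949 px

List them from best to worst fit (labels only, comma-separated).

Ratios: A = 1358 / 750 ≈ 1.811; B = 1085 / 582 ≈ 1.864; C = 949 / 621 ≈ 1.528.
|Δ from 1.778|: A 0.033; B 0.086; C 0.250.

A, B, C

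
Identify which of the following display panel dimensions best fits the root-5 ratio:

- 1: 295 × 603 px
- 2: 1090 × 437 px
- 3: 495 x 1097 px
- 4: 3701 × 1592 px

Ratios (long/short): 1 ≈ 2.044; 2 ≈ 2.494; 3 ≈ 2.216; 4 ≈ 2.325.
root-5 ≈ 2.236; option 3 is nearest (Δ 0.020).

3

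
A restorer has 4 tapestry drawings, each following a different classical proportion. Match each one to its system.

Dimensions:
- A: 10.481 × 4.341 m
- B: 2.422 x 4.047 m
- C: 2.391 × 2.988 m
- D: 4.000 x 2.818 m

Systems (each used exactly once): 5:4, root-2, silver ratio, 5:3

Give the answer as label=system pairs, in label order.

A=silver ratio, B=5:3, C=5:4, D=root-2

Ratios: A ≈ 2.414; B ≈ 1.671; C ≈ 1.250; D ≈ 1.419.
Targets: 5:4 ≈ 1.250; root-2 ≈ 1.414; silver ratio ≈ 2.414; 5:3 ≈ 1.667.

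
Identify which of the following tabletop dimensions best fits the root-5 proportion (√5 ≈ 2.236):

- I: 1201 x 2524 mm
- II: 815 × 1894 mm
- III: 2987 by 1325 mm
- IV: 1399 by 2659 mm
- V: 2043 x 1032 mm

Target root-5 ≈ 2.236.
I: 2.102 (Δ0.134)  II: 2.324 (Δ0.088)  III: 2.254 (Δ0.018)  IV: 1.901 (Δ0.335)  V: 1.980 (Δ0.256)

III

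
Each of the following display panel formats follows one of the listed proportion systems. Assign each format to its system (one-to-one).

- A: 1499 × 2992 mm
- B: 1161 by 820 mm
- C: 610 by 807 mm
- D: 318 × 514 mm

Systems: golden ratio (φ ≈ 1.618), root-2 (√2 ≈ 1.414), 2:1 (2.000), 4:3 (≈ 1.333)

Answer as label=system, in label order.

A=2:1, B=root-2, C=4:3, D=golden ratio

A = 2992/1499 ≈ 1.996 → 2:1 (2.000)
B = 1161/820 ≈ 1.416 → root-2 (1.414)
C = 807/610 ≈ 1.323 → 4:3 (1.333)
D = 514/318 ≈ 1.616 → golden ratio (1.618)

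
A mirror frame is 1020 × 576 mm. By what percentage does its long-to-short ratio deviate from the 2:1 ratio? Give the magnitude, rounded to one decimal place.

11.5%

Ratio = 1020 / 576 ≈ 1.7708.
Ideal 2:1 = 2.0000. |1.7708 − 2.0000| / 2.0000 ≈ 11.46% → 11.5%.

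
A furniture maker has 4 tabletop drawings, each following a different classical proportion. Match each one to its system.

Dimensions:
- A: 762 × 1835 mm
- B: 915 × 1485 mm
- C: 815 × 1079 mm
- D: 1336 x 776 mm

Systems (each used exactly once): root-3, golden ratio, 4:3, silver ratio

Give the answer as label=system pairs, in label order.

A = 1835/762 ≈ 2.408 → silver ratio (2.414)
B = 1485/915 ≈ 1.623 → golden ratio (1.618)
C = 1079/815 ≈ 1.324 → 4:3 (1.333)
D = 1336/776 ≈ 1.722 → root-3 (1.732)

A=silver ratio, B=golden ratio, C=4:3, D=root-3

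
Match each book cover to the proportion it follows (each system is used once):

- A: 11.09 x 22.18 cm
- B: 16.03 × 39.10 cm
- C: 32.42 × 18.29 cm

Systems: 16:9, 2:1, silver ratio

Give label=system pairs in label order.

A=2:1, B=silver ratio, C=16:9

Ratios: A ≈ 2.000; B ≈ 2.439; C ≈ 1.773.
Targets: 16:9 ≈ 1.778; 2:1 ≈ 2.000; silver ratio ≈ 2.414.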